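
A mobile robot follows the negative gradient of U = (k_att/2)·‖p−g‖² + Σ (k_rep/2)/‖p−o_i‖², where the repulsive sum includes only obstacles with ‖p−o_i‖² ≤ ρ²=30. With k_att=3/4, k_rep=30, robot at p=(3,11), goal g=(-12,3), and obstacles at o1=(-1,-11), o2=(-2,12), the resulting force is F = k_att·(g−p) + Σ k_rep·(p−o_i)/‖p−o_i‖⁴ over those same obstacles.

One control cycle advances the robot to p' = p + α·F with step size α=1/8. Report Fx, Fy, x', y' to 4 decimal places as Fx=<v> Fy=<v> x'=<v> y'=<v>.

Fx=-11.0281 Fy=-6.0444 x'=1.6215 y'=10.2445

F_att = 3/4·(g−p) = 3/4·(-15,-8) = (-11.2500,-6.0000)
o1: d²=500 > ρ²=30 → inactive
o2: d²=26 ≤ ρ²=30; F_rep = 30·(5,-1)/26² = (0.2219,-0.0444)
F = F_att + ΣF_rep = (-11.0281,-6.0444)
p' = p + 1/8·F = (1.6215,10.2445)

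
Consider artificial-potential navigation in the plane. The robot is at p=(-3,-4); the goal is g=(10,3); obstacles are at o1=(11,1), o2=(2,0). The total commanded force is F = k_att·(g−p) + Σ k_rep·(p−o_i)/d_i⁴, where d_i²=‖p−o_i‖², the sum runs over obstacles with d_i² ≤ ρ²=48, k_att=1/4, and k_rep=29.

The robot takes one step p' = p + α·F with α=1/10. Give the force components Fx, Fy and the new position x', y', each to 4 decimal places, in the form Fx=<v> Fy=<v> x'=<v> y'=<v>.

F_att = 1/4·(g−p) = 1/4·(13,7) = (3.2500,1.7500)
o1: d²=221 > ρ²=48 → inactive
o2: d²=41 ≤ ρ²=48; F_rep = 29·(-5,-4)/41² = (-0.0863,-0.0690)
F = F_att + ΣF_rep = (3.1637,1.6810)
p' = p + 1/10·F = (-2.6836,-3.8319)

Fx=3.1637 Fy=1.6810 x'=-2.6836 y'=-3.8319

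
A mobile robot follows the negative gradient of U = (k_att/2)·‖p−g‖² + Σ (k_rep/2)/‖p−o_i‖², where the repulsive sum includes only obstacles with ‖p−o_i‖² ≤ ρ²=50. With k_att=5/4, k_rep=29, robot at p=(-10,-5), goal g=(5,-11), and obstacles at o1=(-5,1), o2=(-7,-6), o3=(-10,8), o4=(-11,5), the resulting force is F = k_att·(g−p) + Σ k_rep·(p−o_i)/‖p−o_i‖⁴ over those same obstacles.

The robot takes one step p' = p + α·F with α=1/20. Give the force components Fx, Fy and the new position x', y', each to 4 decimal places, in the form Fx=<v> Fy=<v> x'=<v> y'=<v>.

F_att = 5/4·(g−p) = 5/4·(15,-6) = (18.7500,-7.5000)
o1: d²=61 > ρ²=50 → inactive
o2: d²=10 ≤ ρ²=50; F_rep = 29·(-3,1)/10² = (-0.8700,0.2900)
o3: d²=169 > ρ²=50 → inactive
o4: d²=101 > ρ²=50 → inactive
F = F_att + ΣF_rep = (17.8800,-7.2100)
p' = p + 1/20·F = (-9.1060,-5.3605)

Fx=17.8800 Fy=-7.2100 x'=-9.1060 y'=-5.3605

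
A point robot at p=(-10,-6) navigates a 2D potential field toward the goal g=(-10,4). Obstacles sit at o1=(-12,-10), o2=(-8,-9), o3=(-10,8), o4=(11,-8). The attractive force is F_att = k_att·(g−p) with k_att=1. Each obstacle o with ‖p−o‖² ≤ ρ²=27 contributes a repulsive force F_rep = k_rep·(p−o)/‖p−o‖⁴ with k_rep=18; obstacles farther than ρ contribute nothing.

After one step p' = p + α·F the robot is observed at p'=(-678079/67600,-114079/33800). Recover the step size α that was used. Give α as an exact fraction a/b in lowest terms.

F_att = 1·(g−p) = 1·(0,10) = (0.0000,10.0000)
o1: d²=20 ≤ ρ²=27; F_rep = 18·(2,4)/20² = (0.0900,0.1800)
o2: d²=13 ≤ ρ²=27; F_rep = 18·(-2,3)/13² = (-0.2130,0.3195)
o3: d²=196 > ρ²=27 → inactive
o4: d²=445 > ρ²=27 → inactive
F = F_att + ΣF_rep = (-0.1230,10.4995)
Δp = p'−p = (-0.0308,2.6249); α = Δx/Fx = (-2079/67600) / (-2079/16900) = 1/4
check: Δy/Fy = (88721/33800) / (88721/8450) = 1/4 ✓

α = 1/4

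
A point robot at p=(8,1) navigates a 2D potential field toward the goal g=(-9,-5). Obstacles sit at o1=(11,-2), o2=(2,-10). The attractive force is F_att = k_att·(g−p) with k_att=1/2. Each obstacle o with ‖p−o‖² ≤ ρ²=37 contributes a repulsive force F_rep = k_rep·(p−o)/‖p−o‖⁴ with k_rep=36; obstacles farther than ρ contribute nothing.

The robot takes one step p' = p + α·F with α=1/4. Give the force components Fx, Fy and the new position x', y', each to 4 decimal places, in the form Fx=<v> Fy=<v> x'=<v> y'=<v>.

F_att = 1/2·(g−p) = 1/2·(-17,-6) = (-8.5000,-3.0000)
o1: d²=18 ≤ ρ²=37; F_rep = 36·(-3,3)/18² = (-0.3333,0.3333)
o2: d²=157 > ρ²=37 → inactive
F = F_att + ΣF_rep = (-8.8333,-2.6667)
p' = p + 1/4·F = (5.7917,0.3333)

Fx=-8.8333 Fy=-2.6667 x'=5.7917 y'=0.3333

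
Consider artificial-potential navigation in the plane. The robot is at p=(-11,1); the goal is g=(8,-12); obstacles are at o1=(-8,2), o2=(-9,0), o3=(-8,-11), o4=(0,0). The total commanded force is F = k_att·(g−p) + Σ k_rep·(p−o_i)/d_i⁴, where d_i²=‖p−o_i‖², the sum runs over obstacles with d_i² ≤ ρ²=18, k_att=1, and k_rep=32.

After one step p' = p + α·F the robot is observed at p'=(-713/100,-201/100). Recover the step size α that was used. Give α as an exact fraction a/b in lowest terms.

F_att = 1·(g−p) = 1·(19,-13) = (19.0000,-13.0000)
o1: d²=10 ≤ ρ²=18; F_rep = 32·(-3,-1)/10² = (-0.9600,-0.3200)
o2: d²=5 ≤ ρ²=18; F_rep = 32·(-2,1)/5² = (-2.5600,1.2800)
o3: d²=153 > ρ²=18 → inactive
o4: d²=122 > ρ²=18 → inactive
F = F_att + ΣF_rep = (15.4800,-12.0400)
Δp = p'−p = (3.8700,-3.0100); α = Δx/Fx = (387/100) / (387/25) = 1/4
check: Δy/Fy = (-301/100) / (-301/25) = 1/4 ✓

α = 1/4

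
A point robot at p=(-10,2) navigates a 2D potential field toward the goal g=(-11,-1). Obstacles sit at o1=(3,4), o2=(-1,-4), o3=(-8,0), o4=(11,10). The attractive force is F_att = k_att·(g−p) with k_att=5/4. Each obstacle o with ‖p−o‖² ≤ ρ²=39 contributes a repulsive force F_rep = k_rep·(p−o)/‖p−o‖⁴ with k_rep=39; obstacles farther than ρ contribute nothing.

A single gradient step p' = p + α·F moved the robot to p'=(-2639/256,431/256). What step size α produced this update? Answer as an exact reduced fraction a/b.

α = 1/8

F_att = 5/4·(g−p) = 5/4·(-1,-3) = (-1.2500,-3.7500)
o1: d²=173 > ρ²=39 → inactive
o2: d²=117 > ρ²=39 → inactive
o3: d²=8 ≤ ρ²=39; F_rep = 39·(-2,2)/8² = (-1.2188,1.2188)
o4: d²=505 > ρ²=39 → inactive
F = F_att + ΣF_rep = (-2.4688,-2.5312)
Δp = p'−p = (-0.3086,-0.3164); α = Δx/Fx = (-79/256) / (-79/32) = 1/8
check: Δy/Fy = (-81/256) / (-81/32) = 1/8 ✓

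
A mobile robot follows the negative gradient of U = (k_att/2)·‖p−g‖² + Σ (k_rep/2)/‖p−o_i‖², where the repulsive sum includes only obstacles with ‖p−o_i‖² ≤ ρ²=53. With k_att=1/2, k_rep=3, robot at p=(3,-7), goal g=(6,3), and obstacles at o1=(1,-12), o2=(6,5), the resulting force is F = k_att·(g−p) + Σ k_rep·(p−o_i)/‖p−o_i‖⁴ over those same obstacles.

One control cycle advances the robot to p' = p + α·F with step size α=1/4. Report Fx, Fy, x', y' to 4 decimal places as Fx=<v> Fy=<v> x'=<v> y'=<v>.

Fx=1.5071 Fy=5.0178 x'=3.3768 y'=-5.7455

F_att = 1/2·(g−p) = 1/2·(3,10) = (1.5000,5.0000)
o1: d²=29 ≤ ρ²=53; F_rep = 3·(2,5)/29² = (0.0071,0.0178)
o2: d²=153 > ρ²=53 → inactive
F = F_att + ΣF_rep = (1.5071,5.0178)
p' = p + 1/4·F = (3.3768,-5.7455)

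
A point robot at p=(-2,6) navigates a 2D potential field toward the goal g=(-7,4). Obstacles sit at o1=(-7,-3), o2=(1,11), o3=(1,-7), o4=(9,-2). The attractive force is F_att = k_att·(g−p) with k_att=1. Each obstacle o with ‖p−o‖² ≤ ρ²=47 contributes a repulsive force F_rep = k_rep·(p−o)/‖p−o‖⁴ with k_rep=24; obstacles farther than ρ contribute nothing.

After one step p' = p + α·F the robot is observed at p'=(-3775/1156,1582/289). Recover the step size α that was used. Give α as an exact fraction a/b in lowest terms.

α = 1/4

F_att = 1·(g−p) = 1·(-5,-2) = (-5.0000,-2.0000)
o1: d²=106 > ρ²=47 → inactive
o2: d²=34 ≤ ρ²=47; F_rep = 24·(-3,-5)/34² = (-0.0623,-0.1038)
o3: d²=178 > ρ²=47 → inactive
o4: d²=185 > ρ²=47 → inactive
F = F_att + ΣF_rep = (-5.0623,-2.1038)
Δp = p'−p = (-1.2656,-0.5260); α = Δx/Fx = (-1463/1156) / (-1463/289) = 1/4
check: Δy/Fy = (-152/289) / (-608/289) = 1/4 ✓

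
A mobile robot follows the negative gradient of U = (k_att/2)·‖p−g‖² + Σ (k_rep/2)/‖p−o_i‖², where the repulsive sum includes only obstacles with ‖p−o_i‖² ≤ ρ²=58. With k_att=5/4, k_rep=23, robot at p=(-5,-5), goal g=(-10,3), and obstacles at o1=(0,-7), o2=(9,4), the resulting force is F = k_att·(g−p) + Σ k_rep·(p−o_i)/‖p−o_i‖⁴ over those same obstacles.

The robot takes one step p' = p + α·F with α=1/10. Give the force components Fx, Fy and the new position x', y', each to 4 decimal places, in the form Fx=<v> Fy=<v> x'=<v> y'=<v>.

Fx=-6.3867 Fy=10.0547 x'=-5.6387 y'=-3.9945

F_att = 5/4·(g−p) = 5/4·(-5,8) = (-6.2500,10.0000)
o1: d²=29 ≤ ρ²=58; F_rep = 23·(-5,2)/29² = (-0.1367,0.0547)
o2: d²=277 > ρ²=58 → inactive
F = F_att + ΣF_rep = (-6.3867,10.0547)
p' = p + 1/10·F = (-5.6387,-3.9945)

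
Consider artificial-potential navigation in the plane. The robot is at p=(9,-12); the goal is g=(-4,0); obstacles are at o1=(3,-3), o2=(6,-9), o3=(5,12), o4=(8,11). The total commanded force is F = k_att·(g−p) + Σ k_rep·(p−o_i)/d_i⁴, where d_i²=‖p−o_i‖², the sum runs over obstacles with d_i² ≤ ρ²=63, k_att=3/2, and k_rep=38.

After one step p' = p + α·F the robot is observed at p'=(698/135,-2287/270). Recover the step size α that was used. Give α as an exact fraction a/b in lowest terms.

F_att = 3/2·(g−p) = 3/2·(-13,12) = (-19.5000,18.0000)
o1: d²=117 > ρ²=63 → inactive
o2: d²=18 ≤ ρ²=63; F_rep = 38·(3,-3)/18² = (0.3519,-0.3519)
o3: d²=592 > ρ²=63 → inactive
o4: d²=530 > ρ²=63 → inactive
F = F_att + ΣF_rep = (-19.1481,17.6481)
Δp = p'−p = (-3.8296,3.5296); α = Δx/Fx = (-517/135) / (-517/27) = 1/5
check: Δy/Fy = (953/270) / (953/54) = 1/5 ✓

α = 1/5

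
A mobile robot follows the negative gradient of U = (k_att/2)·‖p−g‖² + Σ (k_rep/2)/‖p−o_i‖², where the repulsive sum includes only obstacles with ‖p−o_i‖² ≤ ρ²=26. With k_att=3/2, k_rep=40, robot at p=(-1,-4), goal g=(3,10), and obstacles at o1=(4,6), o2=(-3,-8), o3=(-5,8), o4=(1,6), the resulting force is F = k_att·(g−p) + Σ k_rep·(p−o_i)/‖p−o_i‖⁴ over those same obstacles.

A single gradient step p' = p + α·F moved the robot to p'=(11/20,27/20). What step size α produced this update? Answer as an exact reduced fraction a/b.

α = 1/4

F_att = 3/2·(g−p) = 3/2·(4,14) = (6.0000,21.0000)
o1: d²=125 > ρ²=26 → inactive
o2: d²=20 ≤ ρ²=26; F_rep = 40·(2,4)/20² = (0.2000,0.4000)
o3: d²=160 > ρ²=26 → inactive
o4: d²=104 > ρ²=26 → inactive
F = F_att + ΣF_rep = (6.2000,21.4000)
Δp = p'−p = (1.5500,5.3500); α = Δx/Fx = (31/20) / (31/5) = 1/4
check: Δy/Fy = (107/20) / (107/5) = 1/4 ✓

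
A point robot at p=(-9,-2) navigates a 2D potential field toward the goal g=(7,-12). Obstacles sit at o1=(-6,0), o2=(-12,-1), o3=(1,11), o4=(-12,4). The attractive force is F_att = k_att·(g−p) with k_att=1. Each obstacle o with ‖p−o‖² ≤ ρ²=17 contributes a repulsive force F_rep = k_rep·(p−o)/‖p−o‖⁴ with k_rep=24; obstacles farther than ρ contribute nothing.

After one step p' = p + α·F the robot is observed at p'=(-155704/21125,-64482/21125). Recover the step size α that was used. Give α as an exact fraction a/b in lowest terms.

F_att = 1·(g−p) = 1·(16,-10) = (16.0000,-10.0000)
o1: d²=13 ≤ ρ²=17; F_rep = 24·(-3,-2)/13² = (-0.4260,-0.2840)
o2: d²=10 ≤ ρ²=17; F_rep = 24·(3,-1)/10² = (0.7200,-0.2400)
o3: d²=269 > ρ²=17 → inactive
o4: d²=45 > ρ²=17 → inactive
F = F_att + ΣF_rep = (16.2940,-10.5240)
Δp = p'−p = (1.6294,-1.0524); α = Δx/Fx = (34421/21125) / (68842/4225) = 1/10
check: Δy/Fy = (-22232/21125) / (-44464/4225) = 1/10 ✓

α = 1/10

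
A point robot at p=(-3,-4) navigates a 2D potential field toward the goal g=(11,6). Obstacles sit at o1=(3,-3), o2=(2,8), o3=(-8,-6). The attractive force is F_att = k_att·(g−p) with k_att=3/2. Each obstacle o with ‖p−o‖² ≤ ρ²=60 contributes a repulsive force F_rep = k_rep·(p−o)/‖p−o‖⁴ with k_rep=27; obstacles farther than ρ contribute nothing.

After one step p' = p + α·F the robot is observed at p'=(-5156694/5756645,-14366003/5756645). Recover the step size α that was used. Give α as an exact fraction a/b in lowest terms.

α = 1/10

F_att = 3/2·(g−p) = 3/2·(14,10) = (21.0000,15.0000)
o1: d²=37 ≤ ρ²=60; F_rep = 27·(-6,-1)/37² = (-0.1183,-0.0197)
o2: d²=169 > ρ²=60 → inactive
o3: d²=29 ≤ ρ²=60; F_rep = 27·(5,2)/29² = (0.1605,0.0642)
F = F_att + ΣF_rep = (21.0422,15.0445)
Δp = p'−p = (2.1042,1.5044); α = Δx/Fx = (12113241/5756645) / (24226482/1151329) = 1/10
check: Δy/Fy = (8660577/5756645) / (17321154/1151329) = 1/10 ✓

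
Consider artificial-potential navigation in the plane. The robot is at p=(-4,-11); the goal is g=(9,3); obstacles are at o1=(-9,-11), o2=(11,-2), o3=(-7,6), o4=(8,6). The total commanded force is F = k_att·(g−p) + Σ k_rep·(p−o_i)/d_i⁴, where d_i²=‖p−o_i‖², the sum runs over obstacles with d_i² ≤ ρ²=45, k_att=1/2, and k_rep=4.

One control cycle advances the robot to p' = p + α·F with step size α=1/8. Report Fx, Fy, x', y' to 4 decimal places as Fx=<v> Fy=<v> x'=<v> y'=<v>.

F_att = 1/2·(g−p) = 1/2·(13,14) = (6.5000,7.0000)
o1: d²=25 ≤ ρ²=45; F_rep = 4·(5,0)/25² = (0.0320,0.0000)
o2: d²=306 > ρ²=45 → inactive
o3: d²=298 > ρ²=45 → inactive
o4: d²=433 > ρ²=45 → inactive
F = F_att + ΣF_rep = (6.5320,7.0000)
p' = p + 1/8·F = (-3.1835,-10.1250)

Fx=6.5320 Fy=7.0000 x'=-3.1835 y'=-10.1250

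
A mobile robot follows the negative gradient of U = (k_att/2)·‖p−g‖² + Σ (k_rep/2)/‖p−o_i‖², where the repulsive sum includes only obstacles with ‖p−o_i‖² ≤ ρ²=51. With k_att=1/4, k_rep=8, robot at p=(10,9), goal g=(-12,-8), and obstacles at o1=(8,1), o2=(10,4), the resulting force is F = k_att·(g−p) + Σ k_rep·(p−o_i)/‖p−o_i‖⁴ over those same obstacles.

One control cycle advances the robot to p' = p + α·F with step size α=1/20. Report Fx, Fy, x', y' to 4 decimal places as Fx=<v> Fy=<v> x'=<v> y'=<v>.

F_att = 1/4·(g−p) = 1/4·(-22,-17) = (-5.5000,-4.2500)
o1: d²=68 > ρ²=51 → inactive
o2: d²=25 ≤ ρ²=51; F_rep = 8·(0,5)/25² = (0.0000,0.0640)
F = F_att + ΣF_rep = (-5.5000,-4.1860)
p' = p + 1/20·F = (9.7250,8.7907)

Fx=-5.5000 Fy=-4.1860 x'=9.7250 y'=8.7907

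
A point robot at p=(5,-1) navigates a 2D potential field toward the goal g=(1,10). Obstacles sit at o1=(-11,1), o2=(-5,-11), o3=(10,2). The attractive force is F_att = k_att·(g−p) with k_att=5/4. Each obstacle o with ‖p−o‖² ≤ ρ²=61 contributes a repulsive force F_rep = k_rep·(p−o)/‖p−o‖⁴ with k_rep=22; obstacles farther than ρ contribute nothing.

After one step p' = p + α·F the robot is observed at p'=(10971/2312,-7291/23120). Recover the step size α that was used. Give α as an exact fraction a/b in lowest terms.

α = 1/20

F_att = 5/4·(g−p) = 5/4·(-4,11) = (-5.0000,13.7500)
o1: d²=260 > ρ²=61 → inactive
o2: d²=200 > ρ²=61 → inactive
o3: d²=34 ≤ ρ²=61; F_rep = 22·(-5,-3)/34² = (-0.0952,-0.0571)
F = F_att + ΣF_rep = (-5.0952,13.6929)
Δp = p'−p = (-0.2548,0.6846); α = Δx/Fx = (-589/2312) / (-2945/578) = 1/20
check: Δy/Fy = (15829/23120) / (15829/1156) = 1/20 ✓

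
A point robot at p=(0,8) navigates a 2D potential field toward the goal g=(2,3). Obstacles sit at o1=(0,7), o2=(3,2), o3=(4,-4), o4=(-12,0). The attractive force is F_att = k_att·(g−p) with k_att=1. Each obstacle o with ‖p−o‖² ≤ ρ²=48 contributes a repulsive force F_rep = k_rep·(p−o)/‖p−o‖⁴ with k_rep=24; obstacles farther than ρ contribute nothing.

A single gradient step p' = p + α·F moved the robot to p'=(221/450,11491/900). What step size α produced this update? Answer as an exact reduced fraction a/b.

F_att = 1·(g−p) = 1·(2,-5) = (2.0000,-5.0000)
o1: d²=1 ≤ ρ²=48; F_rep = 24·(0,1)/1² = (0.0000,24.0000)
o2: d²=45 ≤ ρ²=48; F_rep = 24·(-3,6)/45² = (-0.0356,0.0711)
o3: d²=160 > ρ²=48 → inactive
o4: d²=208 > ρ²=48 → inactive
F = F_att + ΣF_rep = (1.9644,19.0711)
Δp = p'−p = (0.4911,4.7678); α = Δx/Fx = (221/450) / (442/225) = 1/4
check: Δy/Fy = (4291/900) / (4291/225) = 1/4 ✓

α = 1/4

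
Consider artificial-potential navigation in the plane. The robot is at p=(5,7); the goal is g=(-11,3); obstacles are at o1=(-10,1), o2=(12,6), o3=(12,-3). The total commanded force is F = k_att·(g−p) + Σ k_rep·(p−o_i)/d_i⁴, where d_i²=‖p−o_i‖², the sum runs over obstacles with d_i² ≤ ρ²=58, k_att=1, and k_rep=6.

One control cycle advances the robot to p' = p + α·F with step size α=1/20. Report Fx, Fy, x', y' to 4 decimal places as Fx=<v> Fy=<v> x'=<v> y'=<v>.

F_att = 1·(g−p) = 1·(-16,-4) = (-16.0000,-4.0000)
o1: d²=261 > ρ²=58 → inactive
o2: d²=50 ≤ ρ²=58; F_rep = 6·(-7,1)/50² = (-0.0168,0.0024)
o3: d²=149 > ρ²=58 → inactive
F = F_att + ΣF_rep = (-16.0168,-3.9976)
p' = p + 1/20·F = (4.1992,6.8001)

Fx=-16.0168 Fy=-3.9976 x'=4.1992 y'=6.8001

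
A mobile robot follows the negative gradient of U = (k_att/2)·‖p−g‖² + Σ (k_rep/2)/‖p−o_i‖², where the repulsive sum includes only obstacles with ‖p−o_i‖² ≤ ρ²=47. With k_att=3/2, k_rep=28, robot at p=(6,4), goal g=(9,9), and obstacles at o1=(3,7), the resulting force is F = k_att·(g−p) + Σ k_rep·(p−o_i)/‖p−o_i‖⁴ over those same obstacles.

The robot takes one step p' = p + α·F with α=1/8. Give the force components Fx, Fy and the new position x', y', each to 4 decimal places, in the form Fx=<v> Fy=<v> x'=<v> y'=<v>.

Fx=4.7593 Fy=7.2407 x'=6.5949 y'=4.9051

F_att = 3/2·(g−p) = 3/2·(3,5) = (4.5000,7.5000)
o1: d²=18 ≤ ρ²=47; F_rep = 28·(3,-3)/18² = (0.2593,-0.2593)
F = F_att + ΣF_rep = (4.7593,7.2407)
p' = p + 1/8·F = (6.5949,4.9051)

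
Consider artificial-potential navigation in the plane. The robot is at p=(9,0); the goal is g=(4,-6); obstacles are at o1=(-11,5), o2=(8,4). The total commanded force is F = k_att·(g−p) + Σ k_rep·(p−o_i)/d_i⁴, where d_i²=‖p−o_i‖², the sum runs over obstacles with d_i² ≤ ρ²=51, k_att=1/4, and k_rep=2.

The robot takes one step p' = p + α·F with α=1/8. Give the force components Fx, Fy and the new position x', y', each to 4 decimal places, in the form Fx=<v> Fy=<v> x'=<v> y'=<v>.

F_att = 1/4·(g−p) = 1/4·(-5,-6) = (-1.2500,-1.5000)
o1: d²=425 > ρ²=51 → inactive
o2: d²=17 ≤ ρ²=51; F_rep = 2·(1,-4)/17² = (0.0069,-0.0277)
F = F_att + ΣF_rep = (-1.2431,-1.5277)
p' = p + 1/8·F = (8.8446,-0.1910)

Fx=-1.2431 Fy=-1.5277 x'=8.8446 y'=-0.1910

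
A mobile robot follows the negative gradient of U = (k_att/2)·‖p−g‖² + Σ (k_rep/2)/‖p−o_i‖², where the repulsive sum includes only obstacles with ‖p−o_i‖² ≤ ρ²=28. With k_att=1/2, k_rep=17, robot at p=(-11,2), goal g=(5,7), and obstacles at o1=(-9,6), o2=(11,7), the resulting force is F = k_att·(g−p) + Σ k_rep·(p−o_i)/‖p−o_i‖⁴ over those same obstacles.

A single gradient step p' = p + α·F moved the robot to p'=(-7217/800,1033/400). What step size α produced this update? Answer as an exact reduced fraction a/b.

α = 1/4

F_att = 1/2·(g−p) = 1/2·(16,5) = (8.0000,2.5000)
o1: d²=20 ≤ ρ²=28; F_rep = 17·(-2,-4)/20² = (-0.0850,-0.1700)
o2: d²=509 > ρ²=28 → inactive
F = F_att + ΣF_rep = (7.9150,2.3300)
Δp = p'−p = (1.9788,0.5825); α = Δx/Fx = (1583/800) / (1583/200) = 1/4
check: Δy/Fy = (233/400) / (233/100) = 1/4 ✓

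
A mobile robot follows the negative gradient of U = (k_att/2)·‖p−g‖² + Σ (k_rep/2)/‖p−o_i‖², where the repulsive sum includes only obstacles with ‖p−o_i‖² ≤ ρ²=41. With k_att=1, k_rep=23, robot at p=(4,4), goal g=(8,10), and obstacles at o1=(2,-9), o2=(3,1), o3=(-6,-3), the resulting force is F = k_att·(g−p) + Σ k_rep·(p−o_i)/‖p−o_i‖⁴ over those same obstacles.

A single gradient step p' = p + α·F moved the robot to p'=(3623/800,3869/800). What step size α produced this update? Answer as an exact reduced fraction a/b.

α = 1/8

F_att = 1·(g−p) = 1·(4,6) = (4.0000,6.0000)
o1: d²=173 > ρ²=41 → inactive
o2: d²=10 ≤ ρ²=41; F_rep = 23·(1,3)/10² = (0.2300,0.6900)
o3: d²=149 > ρ²=41 → inactive
F = F_att + ΣF_rep = (4.2300,6.6900)
Δp = p'−p = (0.5288,0.8363); α = Δx/Fx = (423/800) / (423/100) = 1/8
check: Δy/Fy = (669/800) / (669/100) = 1/8 ✓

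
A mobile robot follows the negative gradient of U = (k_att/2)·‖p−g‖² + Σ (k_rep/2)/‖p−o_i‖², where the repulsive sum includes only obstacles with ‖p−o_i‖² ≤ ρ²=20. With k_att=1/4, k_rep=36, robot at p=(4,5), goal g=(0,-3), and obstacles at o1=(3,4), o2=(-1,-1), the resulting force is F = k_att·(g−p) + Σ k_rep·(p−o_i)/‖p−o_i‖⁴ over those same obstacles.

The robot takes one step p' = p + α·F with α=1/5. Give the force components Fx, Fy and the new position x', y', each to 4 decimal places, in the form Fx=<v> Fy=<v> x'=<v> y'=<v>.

F_att = 1/4·(g−p) = 1/4·(-4,-8) = (-1.0000,-2.0000)
o1: d²=2 ≤ ρ²=20; F_rep = 36·(1,1)/2² = (9.0000,9.0000)
o2: d²=61 > ρ²=20 → inactive
F = F_att + ΣF_rep = (8.0000,7.0000)
p' = p + 1/5·F = (5.6000,6.4000)

Fx=8.0000 Fy=7.0000 x'=5.6000 y'=6.4000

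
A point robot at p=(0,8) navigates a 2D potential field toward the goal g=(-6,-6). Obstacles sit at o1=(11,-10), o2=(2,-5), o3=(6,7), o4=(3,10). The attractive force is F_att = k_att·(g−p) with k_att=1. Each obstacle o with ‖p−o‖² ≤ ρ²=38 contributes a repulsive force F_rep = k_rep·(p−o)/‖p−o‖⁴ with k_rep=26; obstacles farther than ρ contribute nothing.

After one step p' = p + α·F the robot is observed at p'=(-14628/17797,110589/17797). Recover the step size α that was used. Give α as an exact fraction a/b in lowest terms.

F_att = 1·(g−p) = 1·(-6,-14) = (-6.0000,-14.0000)
o1: d²=445 > ρ²=38 → inactive
o2: d²=173 > ρ²=38 → inactive
o3: d²=37 ≤ ρ²=38; F_rep = 26·(-6,1)/37² = (-0.1140,0.0190)
o4: d²=13 ≤ ρ²=38; F_rep = 26·(-3,-2)/13² = (-0.4615,-0.3077)
F = F_att + ΣF_rep = (-6.5755,-14.2887)
Δp = p'−p = (-0.8219,-1.7861); α = Δx/Fx = (-14628/17797) / (-117024/17797) = 1/8
check: Δy/Fy = (-31787/17797) / (-254296/17797) = 1/8 ✓

α = 1/8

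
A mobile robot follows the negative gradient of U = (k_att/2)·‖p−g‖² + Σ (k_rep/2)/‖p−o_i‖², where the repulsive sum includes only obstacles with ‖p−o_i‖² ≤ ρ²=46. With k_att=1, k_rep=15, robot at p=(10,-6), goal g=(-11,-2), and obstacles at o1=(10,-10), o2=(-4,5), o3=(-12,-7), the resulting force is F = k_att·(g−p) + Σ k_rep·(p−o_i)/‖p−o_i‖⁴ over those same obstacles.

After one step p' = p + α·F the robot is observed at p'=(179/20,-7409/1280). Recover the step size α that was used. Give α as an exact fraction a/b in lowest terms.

α = 1/20

F_att = 1·(g−p) = 1·(-21,4) = (-21.0000,4.0000)
o1: d²=16 ≤ ρ²=46; F_rep = 15·(0,4)/16² = (0.0000,0.2344)
o2: d²=317 > ρ²=46 → inactive
o3: d²=485 > ρ²=46 → inactive
F = F_att + ΣF_rep = (-21.0000,4.2344)
Δp = p'−p = (-1.0500,0.2117); α = Δx/Fx = (-21/20) / (-21) = 1/20
check: Δy/Fy = (271/1280) / (271/64) = 1/20 ✓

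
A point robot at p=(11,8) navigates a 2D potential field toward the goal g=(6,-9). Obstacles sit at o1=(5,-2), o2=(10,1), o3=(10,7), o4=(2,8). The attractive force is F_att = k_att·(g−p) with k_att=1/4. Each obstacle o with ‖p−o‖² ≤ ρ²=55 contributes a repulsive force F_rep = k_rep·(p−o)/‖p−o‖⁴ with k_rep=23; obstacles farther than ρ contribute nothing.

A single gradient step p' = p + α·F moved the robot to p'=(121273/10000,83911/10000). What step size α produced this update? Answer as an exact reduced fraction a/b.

α = 1/4

F_att = 1/4·(g−p) = 1/4·(-5,-17) = (-1.2500,-4.2500)
o1: d²=136 > ρ²=55 → inactive
o2: d²=50 ≤ ρ²=55; F_rep = 23·(1,7)/50² = (0.0092,0.0644)
o3: d²=2 ≤ ρ²=55; F_rep = 23·(1,1)/2² = (5.7500,5.7500)
o4: d²=81 > ρ²=55 → inactive
F = F_att + ΣF_rep = (4.5092,1.5644)
Δp = p'−p = (1.1273,0.3911); α = Δx/Fx = (11273/10000) / (11273/2500) = 1/4
check: Δy/Fy = (3911/10000) / (3911/2500) = 1/4 ✓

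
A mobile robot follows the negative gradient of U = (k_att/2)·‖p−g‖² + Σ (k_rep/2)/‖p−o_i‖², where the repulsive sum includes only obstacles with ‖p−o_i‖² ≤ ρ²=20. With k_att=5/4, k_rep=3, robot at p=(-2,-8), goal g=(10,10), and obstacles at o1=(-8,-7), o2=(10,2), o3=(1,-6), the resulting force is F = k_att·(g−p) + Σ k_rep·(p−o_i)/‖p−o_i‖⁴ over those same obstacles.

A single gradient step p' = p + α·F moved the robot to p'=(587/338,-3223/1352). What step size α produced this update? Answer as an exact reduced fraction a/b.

F_att = 5/4·(g−p) = 5/4·(12,18) = (15.0000,22.5000)
o1: d²=37 > ρ²=20 → inactive
o2: d²=244 > ρ²=20 → inactive
o3: d²=13 ≤ ρ²=20; F_rep = 3·(-3,-2)/13² = (-0.0533,-0.0355)
F = F_att + ΣF_rep = (14.9467,22.4645)
Δp = p'−p = (3.7367,5.6161); α = Δx/Fx = (1263/338) / (2526/169) = 1/4
check: Δy/Fy = (7593/1352) / (7593/338) = 1/4 ✓

α = 1/4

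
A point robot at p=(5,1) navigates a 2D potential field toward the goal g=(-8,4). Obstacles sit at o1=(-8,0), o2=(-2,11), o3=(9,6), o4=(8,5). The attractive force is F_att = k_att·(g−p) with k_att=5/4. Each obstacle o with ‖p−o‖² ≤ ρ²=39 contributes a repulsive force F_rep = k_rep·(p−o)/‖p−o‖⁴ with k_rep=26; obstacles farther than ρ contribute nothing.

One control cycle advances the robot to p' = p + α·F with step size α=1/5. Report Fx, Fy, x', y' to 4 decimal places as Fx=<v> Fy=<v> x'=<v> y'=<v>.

F_att = 5/4·(g−p) = 5/4·(-13,3) = (-16.2500,3.7500)
o1: d²=170 > ρ²=39 → inactive
o2: d²=149 > ρ²=39 → inactive
o3: d²=41 > ρ²=39 → inactive
o4: d²=25 ≤ ρ²=39; F_rep = 26·(-3,-4)/25² = (-0.1248,-0.1664)
F = F_att + ΣF_rep = (-16.3748,3.5836)
p' = p + 1/5·F = (1.7250,1.7167)

Fx=-16.3748 Fy=3.5836 x'=1.7250 y'=1.7167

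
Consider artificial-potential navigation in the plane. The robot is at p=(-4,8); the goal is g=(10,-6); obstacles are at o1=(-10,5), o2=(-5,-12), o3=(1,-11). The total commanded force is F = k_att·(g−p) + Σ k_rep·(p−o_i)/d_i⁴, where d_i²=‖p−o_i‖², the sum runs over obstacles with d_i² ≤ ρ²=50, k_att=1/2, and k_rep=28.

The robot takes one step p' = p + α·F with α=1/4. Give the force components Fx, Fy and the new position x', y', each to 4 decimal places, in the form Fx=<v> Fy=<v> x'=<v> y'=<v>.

F_att = 1/2·(g−p) = 1/2·(14,-14) = (7.0000,-7.0000)
o1: d²=45 ≤ ρ²=50; F_rep = 28·(6,3)/45² = (0.0830,0.0415)
o2: d²=401 > ρ²=50 → inactive
o3: d²=386 > ρ²=50 → inactive
F = F_att + ΣF_rep = (7.0830,-6.9585)
p' = p + 1/4·F = (-2.2293,6.2604)

Fx=7.0830 Fy=-6.9585 x'=-2.2293 y'=6.2604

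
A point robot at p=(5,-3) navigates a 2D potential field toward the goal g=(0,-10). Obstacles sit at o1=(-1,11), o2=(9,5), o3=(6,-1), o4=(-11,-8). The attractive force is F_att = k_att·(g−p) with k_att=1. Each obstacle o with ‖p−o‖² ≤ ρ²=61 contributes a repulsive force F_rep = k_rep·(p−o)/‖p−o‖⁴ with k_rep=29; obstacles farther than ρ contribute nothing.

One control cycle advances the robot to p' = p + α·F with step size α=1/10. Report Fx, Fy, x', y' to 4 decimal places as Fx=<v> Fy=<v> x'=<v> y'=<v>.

Fx=-6.1600 Fy=-9.3200 x'=4.3840 y'=-3.9320

F_att = 1·(g−p) = 1·(-5,-7) = (-5.0000,-7.0000)
o1: d²=232 > ρ²=61 → inactive
o2: d²=80 > ρ²=61 → inactive
o3: d²=5 ≤ ρ²=61; F_rep = 29·(-1,-2)/5² = (-1.1600,-2.3200)
o4: d²=281 > ρ²=61 → inactive
F = F_att + ΣF_rep = (-6.1600,-9.3200)
p' = p + 1/10·F = (4.3840,-3.9320)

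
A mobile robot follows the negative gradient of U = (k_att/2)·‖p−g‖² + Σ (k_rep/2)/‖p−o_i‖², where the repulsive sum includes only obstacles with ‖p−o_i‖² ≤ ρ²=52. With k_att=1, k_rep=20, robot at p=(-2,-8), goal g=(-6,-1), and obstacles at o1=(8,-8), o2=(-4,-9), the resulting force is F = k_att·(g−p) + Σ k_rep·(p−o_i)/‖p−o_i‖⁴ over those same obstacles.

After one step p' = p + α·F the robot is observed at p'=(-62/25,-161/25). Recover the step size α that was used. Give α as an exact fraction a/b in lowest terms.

F_att = 1·(g−p) = 1·(-4,7) = (-4.0000,7.0000)
o1: d²=100 > ρ²=52 → inactive
o2: d²=5 ≤ ρ²=52; F_rep = 20·(2,1)/5² = (1.6000,0.8000)
F = F_att + ΣF_rep = (-2.4000,7.8000)
Δp = p'−p = (-0.4800,1.5600); α = Δx/Fx = (-12/25) / (-12/5) = 1/5
check: Δy/Fy = (39/25) / (39/5) = 1/5 ✓

α = 1/5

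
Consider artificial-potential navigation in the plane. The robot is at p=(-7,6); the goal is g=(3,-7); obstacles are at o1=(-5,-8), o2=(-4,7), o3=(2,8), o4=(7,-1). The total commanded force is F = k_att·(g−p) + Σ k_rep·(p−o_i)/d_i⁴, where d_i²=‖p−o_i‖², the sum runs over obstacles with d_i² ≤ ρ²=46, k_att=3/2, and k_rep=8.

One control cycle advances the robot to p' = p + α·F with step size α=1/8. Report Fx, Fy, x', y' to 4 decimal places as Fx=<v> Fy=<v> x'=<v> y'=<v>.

F_att = 3/2·(g−p) = 3/2·(10,-13) = (15.0000,-19.5000)
o1: d²=200 > ρ²=46 → inactive
o2: d²=10 ≤ ρ²=46; F_rep = 8·(-3,-1)/10² = (-0.2400,-0.0800)
o3: d²=85 > ρ²=46 → inactive
o4: d²=245 > ρ²=46 → inactive
F = F_att + ΣF_rep = (14.7600,-19.5800)
p' = p + 1/8·F = (-5.1550,3.5525)

Fx=14.7600 Fy=-19.5800 x'=-5.1550 y'=3.5525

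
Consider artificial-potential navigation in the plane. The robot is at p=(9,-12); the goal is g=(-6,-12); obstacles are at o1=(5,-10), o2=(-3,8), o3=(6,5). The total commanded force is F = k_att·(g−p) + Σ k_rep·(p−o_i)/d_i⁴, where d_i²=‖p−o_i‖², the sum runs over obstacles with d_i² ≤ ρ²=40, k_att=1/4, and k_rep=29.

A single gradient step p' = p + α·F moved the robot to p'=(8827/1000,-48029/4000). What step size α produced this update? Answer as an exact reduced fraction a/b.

F_att = 1/4·(g−p) = 1/4·(-15,0) = (-3.7500,0.0000)
o1: d²=20 ≤ ρ²=40; F_rep = 29·(4,-2)/20² = (0.2900,-0.1450)
o2: d²=544 > ρ²=40 → inactive
o3: d²=298 > ρ²=40 → inactive
F = F_att + ΣF_rep = (-3.4600,-0.1450)
Δp = p'−p = (-0.1730,-0.0073); α = Δx/Fx = (-173/1000) / (-173/50) = 1/20
check: Δy/Fy = (-29/4000) / (-29/200) = 1/20 ✓

α = 1/20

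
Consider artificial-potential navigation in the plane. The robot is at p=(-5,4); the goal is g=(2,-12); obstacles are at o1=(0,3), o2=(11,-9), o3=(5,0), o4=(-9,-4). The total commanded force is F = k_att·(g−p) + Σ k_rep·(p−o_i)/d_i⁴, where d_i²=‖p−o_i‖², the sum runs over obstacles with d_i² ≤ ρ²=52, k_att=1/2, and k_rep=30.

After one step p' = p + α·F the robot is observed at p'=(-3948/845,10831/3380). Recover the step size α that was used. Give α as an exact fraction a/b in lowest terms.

α = 1/10

F_att = 1/2·(g−p) = 1/2·(7,-16) = (3.5000,-8.0000)
o1: d²=26 ≤ ρ²=52; F_rep = 30·(-5,1)/26² = (-0.2219,0.0444)
o2: d²=425 > ρ²=52 → inactive
o3: d²=116 > ρ²=52 → inactive
o4: d²=80 > ρ²=52 → inactive
F = F_att + ΣF_rep = (3.2781,-7.9556)
Δp = p'−p = (0.3278,-0.7956); α = Δx/Fx = (277/845) / (554/169) = 1/10
check: Δy/Fy = (-2689/3380) / (-2689/338) = 1/10 ✓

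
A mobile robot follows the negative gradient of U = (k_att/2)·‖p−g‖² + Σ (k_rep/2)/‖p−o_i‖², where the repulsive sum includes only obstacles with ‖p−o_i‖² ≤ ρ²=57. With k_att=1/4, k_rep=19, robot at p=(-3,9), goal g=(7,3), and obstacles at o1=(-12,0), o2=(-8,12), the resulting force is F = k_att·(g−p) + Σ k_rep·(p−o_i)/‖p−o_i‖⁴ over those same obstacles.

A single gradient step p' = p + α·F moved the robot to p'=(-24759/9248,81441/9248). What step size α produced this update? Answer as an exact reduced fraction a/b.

α = 1/8

F_att = 1/4·(g−p) = 1/4·(10,-6) = (2.5000,-1.5000)
o1: d²=162 > ρ²=57 → inactive
o2: d²=34 ≤ ρ²=57; F_rep = 19·(5,-3)/34² = (0.0822,-0.0493)
F = F_att + ΣF_rep = (2.5822,-1.5493)
Δp = p'−p = (0.3228,-0.1937); α = Δx/Fx = (2985/9248) / (2985/1156) = 1/8
check: Δy/Fy = (-1791/9248) / (-1791/1156) = 1/8 ✓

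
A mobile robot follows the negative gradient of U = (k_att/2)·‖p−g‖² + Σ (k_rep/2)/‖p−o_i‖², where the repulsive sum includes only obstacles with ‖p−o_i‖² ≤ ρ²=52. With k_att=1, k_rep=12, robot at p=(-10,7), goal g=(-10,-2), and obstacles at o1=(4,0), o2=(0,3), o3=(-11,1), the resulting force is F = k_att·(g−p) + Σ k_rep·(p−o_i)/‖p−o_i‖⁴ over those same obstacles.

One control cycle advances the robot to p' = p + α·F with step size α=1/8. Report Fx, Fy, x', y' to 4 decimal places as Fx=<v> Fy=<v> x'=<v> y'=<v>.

F_att = 1·(g−p) = 1·(0,-9) = (0.0000,-9.0000)
o1: d²=245 > ρ²=52 → inactive
o2: d²=116 > ρ²=52 → inactive
o3: d²=37 ≤ ρ²=52; F_rep = 12·(1,6)/37² = (0.0088,0.0526)
F = F_att + ΣF_rep = (0.0088,-8.9474)
p' = p + 1/8·F = (-9.9989,5.8816)

Fx=0.0088 Fy=-8.9474 x'=-9.9989 y'=5.8816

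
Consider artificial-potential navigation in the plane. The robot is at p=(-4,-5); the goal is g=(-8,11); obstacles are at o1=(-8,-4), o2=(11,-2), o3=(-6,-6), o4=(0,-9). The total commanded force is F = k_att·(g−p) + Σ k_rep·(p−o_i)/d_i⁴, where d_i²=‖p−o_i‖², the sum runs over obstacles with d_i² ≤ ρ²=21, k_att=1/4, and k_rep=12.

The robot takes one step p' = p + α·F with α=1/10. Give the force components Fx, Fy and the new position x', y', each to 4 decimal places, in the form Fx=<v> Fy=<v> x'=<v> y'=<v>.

F_att = 1/4·(g−p) = 1/4·(-4,16) = (-1.0000,4.0000)
o1: d²=17 ≤ ρ²=21; F_rep = 12·(4,-1)/17² = (0.1661,-0.0415)
o2: d²=234 > ρ²=21 → inactive
o3: d²=5 ≤ ρ²=21; F_rep = 12·(2,1)/5² = (0.9600,0.4800)
o4: d²=32 > ρ²=21 → inactive
F = F_att + ΣF_rep = (0.1261,4.4385)
p' = p + 1/10·F = (-3.9874,-4.5562)

Fx=0.1261 Fy=4.4385 x'=-3.9874 y'=-4.5562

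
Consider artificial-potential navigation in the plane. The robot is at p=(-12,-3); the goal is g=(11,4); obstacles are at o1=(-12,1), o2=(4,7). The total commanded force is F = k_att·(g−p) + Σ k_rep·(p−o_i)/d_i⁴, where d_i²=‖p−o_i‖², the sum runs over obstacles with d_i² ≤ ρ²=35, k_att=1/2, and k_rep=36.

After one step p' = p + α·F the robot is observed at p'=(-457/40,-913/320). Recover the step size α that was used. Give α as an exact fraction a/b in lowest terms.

F_att = 1/2·(g−p) = 1/2·(23,7) = (11.5000,3.5000)
o1: d²=16 ≤ ρ²=35; F_rep = 36·(0,-4)/16² = (0.0000,-0.5625)
o2: d²=356 > ρ²=35 → inactive
F = F_att + ΣF_rep = (11.5000,2.9375)
Δp = p'−p = (0.5750,0.1469); α = Δx/Fx = (23/40) / (23/2) = 1/20
check: Δy/Fy = (47/320) / (47/16) = 1/20 ✓

α = 1/20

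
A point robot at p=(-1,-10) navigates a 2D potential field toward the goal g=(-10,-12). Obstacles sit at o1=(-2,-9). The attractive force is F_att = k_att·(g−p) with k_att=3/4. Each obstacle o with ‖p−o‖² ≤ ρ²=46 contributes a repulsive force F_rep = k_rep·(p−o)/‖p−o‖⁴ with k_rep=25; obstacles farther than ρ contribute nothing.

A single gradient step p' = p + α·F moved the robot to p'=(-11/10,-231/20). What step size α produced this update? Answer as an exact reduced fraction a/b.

F_att = 3/4·(g−p) = 3/4·(-9,-2) = (-6.7500,-1.5000)
o1: d²=2 ≤ ρ²=46; F_rep = 25·(1,-1)/2² = (6.2500,-6.2500)
F = F_att + ΣF_rep = (-0.5000,-7.7500)
Δp = p'−p = (-0.1000,-1.5500); α = Δx/Fx = (-1/10) / (-1/2) = 1/5
check: Δy/Fy = (-31/20) / (-31/4) = 1/5 ✓

α = 1/5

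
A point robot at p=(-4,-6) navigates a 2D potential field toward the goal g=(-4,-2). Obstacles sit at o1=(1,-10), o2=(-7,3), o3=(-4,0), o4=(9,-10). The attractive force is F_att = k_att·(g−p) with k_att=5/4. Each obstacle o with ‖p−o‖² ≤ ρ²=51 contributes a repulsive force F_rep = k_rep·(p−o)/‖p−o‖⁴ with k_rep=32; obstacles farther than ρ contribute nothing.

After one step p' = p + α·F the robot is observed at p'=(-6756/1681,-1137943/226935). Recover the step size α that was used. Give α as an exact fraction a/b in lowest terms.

F_att = 5/4·(g−p) = 5/4·(0,4) = (0.0000,5.0000)
o1: d²=41 ≤ ρ²=51; F_rep = 32·(-5,4)/41² = (-0.0952,0.0761)
o2: d²=90 > ρ²=51 → inactive
o3: d²=36 ≤ ρ²=51; F_rep = 32·(0,-6)/36² = (0.0000,-0.1481)
o4: d²=185 > ρ²=51 → inactive
F = F_att + ΣF_rep = (-0.0952,4.9280)
Δp = p'−p = (-0.0190,0.9856); α = Δx/Fx = (-32/1681) / (-160/1681) = 1/5
check: Δy/Fy = (223667/226935) / (223667/45387) = 1/5 ✓

α = 1/5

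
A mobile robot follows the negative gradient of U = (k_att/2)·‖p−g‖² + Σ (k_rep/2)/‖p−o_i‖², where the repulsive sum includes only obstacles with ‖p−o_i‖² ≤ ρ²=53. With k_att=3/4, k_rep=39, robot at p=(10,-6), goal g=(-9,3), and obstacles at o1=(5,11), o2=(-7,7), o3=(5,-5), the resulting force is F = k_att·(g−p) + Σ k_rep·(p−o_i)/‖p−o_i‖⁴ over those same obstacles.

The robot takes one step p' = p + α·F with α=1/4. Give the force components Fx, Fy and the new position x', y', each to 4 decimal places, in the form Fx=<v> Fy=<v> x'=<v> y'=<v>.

Fx=-13.9615 Fy=6.6923 x'=6.5096 y'=-4.3269

F_att = 3/4·(g−p) = 3/4·(-19,9) = (-14.2500,6.7500)
o1: d²=314 > ρ²=53 → inactive
o2: d²=458 > ρ²=53 → inactive
o3: d²=26 ≤ ρ²=53; F_rep = 39·(5,-1)/26² = (0.2885,-0.0577)
F = F_att + ΣF_rep = (-13.9615,6.6923)
p' = p + 1/4·F = (6.5096,-4.3269)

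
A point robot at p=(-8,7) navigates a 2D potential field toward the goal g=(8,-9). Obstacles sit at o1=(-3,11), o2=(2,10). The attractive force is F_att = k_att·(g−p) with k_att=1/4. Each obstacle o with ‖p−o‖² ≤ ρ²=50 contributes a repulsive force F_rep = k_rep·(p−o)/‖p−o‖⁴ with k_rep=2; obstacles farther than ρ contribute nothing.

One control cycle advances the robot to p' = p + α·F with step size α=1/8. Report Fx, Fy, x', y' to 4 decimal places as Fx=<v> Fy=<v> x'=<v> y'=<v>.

F_att = 1/4·(g−p) = 1/4·(16,-16) = (4.0000,-4.0000)
o1: d²=41 ≤ ρ²=50; F_rep = 2·(-5,-4)/41² = (-0.0059,-0.0048)
o2: d²=109 > ρ²=50 → inactive
F = F_att + ΣF_rep = (3.9941,-4.0048)
p' = p + 1/8·F = (-7.5007,6.4994)

Fx=3.9941 Fy=-4.0048 x'=-7.5007 y'=6.4994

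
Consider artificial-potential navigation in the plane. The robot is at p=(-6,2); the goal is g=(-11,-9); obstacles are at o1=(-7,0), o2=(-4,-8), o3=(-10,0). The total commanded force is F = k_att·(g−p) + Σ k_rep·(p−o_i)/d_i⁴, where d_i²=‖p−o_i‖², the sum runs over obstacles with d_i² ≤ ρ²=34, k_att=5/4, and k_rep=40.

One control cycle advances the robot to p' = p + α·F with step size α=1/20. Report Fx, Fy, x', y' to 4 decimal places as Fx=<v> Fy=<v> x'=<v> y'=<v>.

Fx=-4.2500 Fy=-10.3500 x'=-6.2125 y'=1.4825

F_att = 5/4·(g−p) = 5/4·(-5,-11) = (-6.2500,-13.7500)
o1: d²=5 ≤ ρ²=34; F_rep = 40·(1,2)/5² = (1.6000,3.2000)
o2: d²=104 > ρ²=34 → inactive
o3: d²=20 ≤ ρ²=34; F_rep = 40·(4,2)/20² = (0.4000,0.2000)
F = F_att + ΣF_rep = (-4.2500,-10.3500)
p' = p + 1/20·F = (-6.2125,1.4825)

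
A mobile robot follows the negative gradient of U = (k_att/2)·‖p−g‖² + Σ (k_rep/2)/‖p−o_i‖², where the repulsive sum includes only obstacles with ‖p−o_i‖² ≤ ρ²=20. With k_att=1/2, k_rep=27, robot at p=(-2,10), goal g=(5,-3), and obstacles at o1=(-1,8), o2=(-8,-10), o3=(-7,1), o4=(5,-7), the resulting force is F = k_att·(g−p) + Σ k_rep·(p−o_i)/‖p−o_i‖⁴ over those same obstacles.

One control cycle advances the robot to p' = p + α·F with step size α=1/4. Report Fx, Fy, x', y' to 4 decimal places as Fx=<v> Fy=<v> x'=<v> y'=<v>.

Fx=2.4200 Fy=-4.3400 x'=-1.3950 y'=8.9150

F_att = 1/2·(g−p) = 1/2·(7,-13) = (3.5000,-6.5000)
o1: d²=5 ≤ ρ²=20; F_rep = 27·(-1,2)/5² = (-1.0800,2.1600)
o2: d²=436 > ρ²=20 → inactive
o3: d²=106 > ρ²=20 → inactive
o4: d²=338 > ρ²=20 → inactive
F = F_att + ΣF_rep = (2.4200,-4.3400)
p' = p + 1/4·F = (-1.3950,8.9150)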